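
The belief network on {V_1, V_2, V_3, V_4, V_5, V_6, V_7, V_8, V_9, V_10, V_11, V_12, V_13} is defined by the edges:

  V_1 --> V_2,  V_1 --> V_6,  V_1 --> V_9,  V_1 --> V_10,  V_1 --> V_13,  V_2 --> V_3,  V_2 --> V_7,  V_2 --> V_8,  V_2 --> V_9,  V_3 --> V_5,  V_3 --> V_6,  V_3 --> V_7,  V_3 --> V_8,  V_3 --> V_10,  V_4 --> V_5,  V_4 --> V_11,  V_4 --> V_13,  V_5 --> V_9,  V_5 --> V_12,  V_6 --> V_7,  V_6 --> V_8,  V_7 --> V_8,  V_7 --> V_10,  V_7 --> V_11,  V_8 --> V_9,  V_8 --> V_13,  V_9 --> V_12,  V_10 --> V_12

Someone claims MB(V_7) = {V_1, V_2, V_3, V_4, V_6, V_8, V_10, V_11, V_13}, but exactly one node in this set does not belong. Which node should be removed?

Recall MB(v) = parents ∪ children ∪ spouses, where spouses are the other parents of v's children.
V_7's children: V_8, V_10, V_11.
Parents of V_7: V_2, V_3, V_6.
Other parents of V_7's children:
  V_8 also has parents V_2, V_3, V_6.
  V_10 also has parents V_1, V_3.
  V_11's other parent is V_4.
MB(V_7) = {V_1, V_2, V_3, V_4, V_6, V_8, V_10, V_11}.
V_13 is neither a parent, child, nor co-parent of V_7, so it does not belong.

V_13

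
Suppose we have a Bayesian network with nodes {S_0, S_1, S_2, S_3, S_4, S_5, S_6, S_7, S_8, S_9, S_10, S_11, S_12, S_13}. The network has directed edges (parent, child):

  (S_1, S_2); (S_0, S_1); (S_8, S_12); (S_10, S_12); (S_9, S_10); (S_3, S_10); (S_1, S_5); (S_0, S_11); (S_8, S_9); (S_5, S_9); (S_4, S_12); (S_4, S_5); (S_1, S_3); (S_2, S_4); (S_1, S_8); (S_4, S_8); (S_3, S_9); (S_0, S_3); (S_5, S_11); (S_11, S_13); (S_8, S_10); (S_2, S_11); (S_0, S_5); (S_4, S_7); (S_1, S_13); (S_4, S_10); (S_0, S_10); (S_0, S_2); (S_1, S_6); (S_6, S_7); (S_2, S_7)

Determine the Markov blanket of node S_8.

Recall MB(v) = parents ∪ children ∪ spouses, where spouses are the other parents of v's children.
S_8's parents: S_1, S_4.
S_8's children: S_9, S_10, S_12.
Other parents of S_8's children:
  S_9's other parents are S_3, S_5.
  S_10 also has parents S_0, S_3, S_4, S_9.
  S_12's other parents are S_4, S_10.
MB(S_8) = {S_0, S_1, S_3, S_4, S_5, S_9, S_10, S_12}.

{S_0, S_1, S_3, S_4, S_5, S_9, S_10, S_12}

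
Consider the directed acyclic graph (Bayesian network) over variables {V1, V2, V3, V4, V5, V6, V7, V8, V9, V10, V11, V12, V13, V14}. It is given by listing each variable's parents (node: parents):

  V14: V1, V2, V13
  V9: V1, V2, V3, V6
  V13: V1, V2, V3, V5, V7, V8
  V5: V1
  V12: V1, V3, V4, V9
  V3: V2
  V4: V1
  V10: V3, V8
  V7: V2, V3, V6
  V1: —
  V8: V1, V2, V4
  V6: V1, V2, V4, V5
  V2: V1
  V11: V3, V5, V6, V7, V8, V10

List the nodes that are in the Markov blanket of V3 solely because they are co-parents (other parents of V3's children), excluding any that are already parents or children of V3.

Children of V3: V7, V9, V10, V11, V12, V13.
  V7 also has parents V2, V6.
  V9 also has parents V1, V2, V6.
  V10 also has parent V8.
  parents(V11) \ {V3} = {V5, V6, V7, V8, V10}.
  V12 also has parents V1, V4, V9.
  V13's other parents are V1, V2, V5, V7, V8.
Excluding nodes already adjacent to V3 (V2, V7, V9, V10, V11, V12, V13), the co-parent-only contribution is {V1, V4, V5, V6, V8}.

{V1, V4, V5, V6, V8}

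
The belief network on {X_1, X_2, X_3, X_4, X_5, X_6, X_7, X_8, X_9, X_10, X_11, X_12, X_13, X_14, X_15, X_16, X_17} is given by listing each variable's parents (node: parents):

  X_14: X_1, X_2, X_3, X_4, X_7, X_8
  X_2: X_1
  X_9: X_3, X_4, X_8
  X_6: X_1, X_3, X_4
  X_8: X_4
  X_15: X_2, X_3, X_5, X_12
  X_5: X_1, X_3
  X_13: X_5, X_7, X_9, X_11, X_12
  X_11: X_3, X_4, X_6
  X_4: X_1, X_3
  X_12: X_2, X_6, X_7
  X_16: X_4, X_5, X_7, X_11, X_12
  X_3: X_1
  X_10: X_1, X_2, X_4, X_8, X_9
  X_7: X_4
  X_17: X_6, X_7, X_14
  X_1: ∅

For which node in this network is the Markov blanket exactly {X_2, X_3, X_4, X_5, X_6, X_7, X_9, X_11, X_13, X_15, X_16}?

The target node must have every member of {X_2, X_3, X_4, X_5, X_6, X_7, X_9, X_11, X_13, X_15, X_16} as a parent, child, or co-parent, and no others.
Parents of X_12: X_2, X_6, X_7; children: X_13, X_15, X_16; co-parents: X_2, X_3, X_4, X_5, X_7, X_9, X_11.
These exactly cover the given set, so the node is X_12.

X_12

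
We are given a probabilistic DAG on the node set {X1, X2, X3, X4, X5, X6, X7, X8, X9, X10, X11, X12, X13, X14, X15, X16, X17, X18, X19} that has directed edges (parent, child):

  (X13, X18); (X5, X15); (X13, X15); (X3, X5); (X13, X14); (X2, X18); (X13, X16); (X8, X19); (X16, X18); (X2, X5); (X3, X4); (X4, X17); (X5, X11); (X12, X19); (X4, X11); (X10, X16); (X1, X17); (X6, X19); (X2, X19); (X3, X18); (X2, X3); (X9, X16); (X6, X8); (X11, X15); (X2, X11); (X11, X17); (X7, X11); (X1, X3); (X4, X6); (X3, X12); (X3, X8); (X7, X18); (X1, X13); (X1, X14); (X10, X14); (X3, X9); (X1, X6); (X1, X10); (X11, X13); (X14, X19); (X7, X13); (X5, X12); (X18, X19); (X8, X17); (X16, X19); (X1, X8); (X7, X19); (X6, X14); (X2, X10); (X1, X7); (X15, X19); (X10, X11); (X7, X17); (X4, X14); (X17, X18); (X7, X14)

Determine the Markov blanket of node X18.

{X2, X3, X6, X7, X8, X12, X13, X14, X15, X16, X17, X19}

The Markov blanket of a node is its parents, its children, and the other parents of its children.
X18's children: X19.
Parents of X18: X2, X3, X7, X13, X16, X17.
Co-parents of X18 (other parents of its children):
  X19: X2, X6, X7, X8, X12, X14, X15, X16
So the Markov blanket of X18 is {X2, X3, X6, X7, X8, X12, X13, X14, X15, X16, X17, X19}.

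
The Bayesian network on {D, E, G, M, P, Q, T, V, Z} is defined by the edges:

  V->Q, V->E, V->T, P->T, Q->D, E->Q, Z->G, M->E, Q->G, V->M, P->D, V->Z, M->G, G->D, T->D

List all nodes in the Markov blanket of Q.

{D, E, G, M, P, T, V, Z}

A node's Markov blanket = Pa ∪ Ch ∪ (parents of Ch other than the node itself).
Pa(Q) = {E, V}.
Q's children: D, G.
For each child, the remaining parents (spouses of Q):
  G: M, Z
  D: G, P, T
MB(Q) = {D, E, G, M, P, T, V, Z}.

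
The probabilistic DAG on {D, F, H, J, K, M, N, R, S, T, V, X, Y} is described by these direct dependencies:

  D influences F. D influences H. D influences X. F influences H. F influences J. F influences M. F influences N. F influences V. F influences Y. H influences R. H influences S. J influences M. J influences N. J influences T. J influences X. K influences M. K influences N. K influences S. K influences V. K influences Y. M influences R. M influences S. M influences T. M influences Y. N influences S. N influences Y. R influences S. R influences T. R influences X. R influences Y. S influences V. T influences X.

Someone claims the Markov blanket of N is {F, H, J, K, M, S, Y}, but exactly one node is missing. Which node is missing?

The Markov blanket of a node is its parents, its children, and the other parents of its children.
N's parents: F, J, K.
Children of N: S, Y.
Parents of each child, excluding N:
  S: H, K, M, R
  Y: F, K, M, R
MB(N) = {F, H, J, K, M, R, S, Y}.
Comparing with the claimed set, R is missing.

R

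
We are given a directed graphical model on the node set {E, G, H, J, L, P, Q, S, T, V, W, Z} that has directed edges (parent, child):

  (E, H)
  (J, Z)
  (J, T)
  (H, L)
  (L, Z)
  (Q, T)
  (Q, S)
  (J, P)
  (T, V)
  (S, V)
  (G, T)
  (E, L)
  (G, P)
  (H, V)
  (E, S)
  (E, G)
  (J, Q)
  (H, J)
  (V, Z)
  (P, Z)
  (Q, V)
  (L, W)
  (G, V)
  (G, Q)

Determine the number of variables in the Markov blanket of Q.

7

Recall MB(v) = parents ∪ children ∪ spouses, where spouses are the other parents of v's children.
Q's parents: G, J.
Q's children: S, T, V.
Parents of each child, excluding Q:
  parents(S) \ {Q} = {E}.
  parents(T) \ {Q} = {G, J}.
  parents(V) \ {Q} = {G, H, S, T}.
MB(Q) = {E, G, H, J, S, T, V}, which has 7 nodes.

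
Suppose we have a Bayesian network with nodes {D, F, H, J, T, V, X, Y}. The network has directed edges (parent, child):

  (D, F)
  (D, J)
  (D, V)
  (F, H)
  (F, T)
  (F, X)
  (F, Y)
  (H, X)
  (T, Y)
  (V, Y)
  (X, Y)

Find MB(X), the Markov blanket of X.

{F, H, T, V, Y}

By definition, MB(X) is built from X's parents, X's children, and the co-parents of X.
Parents of X: F, H.
X has child Y.
Co-parents of X (other parents of its children):
  Y's other parents are F, T, V.
MB(X) = {F, H, T, V, Y}.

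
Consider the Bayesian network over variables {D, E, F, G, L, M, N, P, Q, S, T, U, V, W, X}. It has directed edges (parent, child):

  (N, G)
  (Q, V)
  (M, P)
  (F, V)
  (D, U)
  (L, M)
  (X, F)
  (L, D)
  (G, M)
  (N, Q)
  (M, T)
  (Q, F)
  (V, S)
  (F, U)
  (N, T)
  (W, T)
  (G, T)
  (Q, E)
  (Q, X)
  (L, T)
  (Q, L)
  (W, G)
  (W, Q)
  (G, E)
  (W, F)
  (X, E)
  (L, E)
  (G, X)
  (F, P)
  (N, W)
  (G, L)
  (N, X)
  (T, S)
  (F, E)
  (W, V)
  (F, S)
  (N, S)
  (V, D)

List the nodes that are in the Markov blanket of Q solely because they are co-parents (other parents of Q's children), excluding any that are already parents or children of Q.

{G}

Children of Q: E, F, L, V, X.
  L: G
  X: G, N
  F: W, X
  V: F, W
  E: F, G, L, X
Excluding nodes already adjacent to Q (E, F, L, N, V, W, X), the co-parent-only contribution is {G}.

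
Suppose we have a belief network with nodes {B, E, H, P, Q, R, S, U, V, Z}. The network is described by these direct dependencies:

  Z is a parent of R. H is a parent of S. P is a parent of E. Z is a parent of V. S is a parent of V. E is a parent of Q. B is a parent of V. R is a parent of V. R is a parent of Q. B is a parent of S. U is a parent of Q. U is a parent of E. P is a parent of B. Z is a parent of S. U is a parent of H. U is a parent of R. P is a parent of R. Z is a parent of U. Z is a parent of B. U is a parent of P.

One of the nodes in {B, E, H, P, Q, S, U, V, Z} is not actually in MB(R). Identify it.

H

By definition, MB(R) is built from R's parents, R's children, and the co-parents of R.
Pa(R) = {P, U, Z}.
Children of R: Q, V.
Co-parents of R (other parents of its children):
  Q: E, U
  V: B, S, Z
MB(R) = {B, E, P, Q, S, U, V, Z}.
H is neither a parent, child, nor co-parent of R, so it does not belong.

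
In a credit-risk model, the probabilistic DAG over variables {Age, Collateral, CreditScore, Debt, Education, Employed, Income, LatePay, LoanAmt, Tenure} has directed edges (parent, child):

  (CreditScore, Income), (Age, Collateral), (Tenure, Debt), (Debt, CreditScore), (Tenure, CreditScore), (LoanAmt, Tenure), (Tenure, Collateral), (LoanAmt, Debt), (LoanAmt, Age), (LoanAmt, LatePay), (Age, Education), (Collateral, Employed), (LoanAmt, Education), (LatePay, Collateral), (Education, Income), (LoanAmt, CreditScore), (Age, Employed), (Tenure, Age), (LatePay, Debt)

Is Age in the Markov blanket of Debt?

No

Recall MB(v) = parents ∪ children ∪ spouses, where spouses are the other parents of v's children.
Debt has parents LatePay, LoanAmt, Tenure.
Debt has child CreditScore.
Other parents of Debt's children:
  CreditScore: LoanAmt, Tenure
MB(Debt) = {CreditScore, LatePay, LoanAmt, Tenure}; Age is not in this set.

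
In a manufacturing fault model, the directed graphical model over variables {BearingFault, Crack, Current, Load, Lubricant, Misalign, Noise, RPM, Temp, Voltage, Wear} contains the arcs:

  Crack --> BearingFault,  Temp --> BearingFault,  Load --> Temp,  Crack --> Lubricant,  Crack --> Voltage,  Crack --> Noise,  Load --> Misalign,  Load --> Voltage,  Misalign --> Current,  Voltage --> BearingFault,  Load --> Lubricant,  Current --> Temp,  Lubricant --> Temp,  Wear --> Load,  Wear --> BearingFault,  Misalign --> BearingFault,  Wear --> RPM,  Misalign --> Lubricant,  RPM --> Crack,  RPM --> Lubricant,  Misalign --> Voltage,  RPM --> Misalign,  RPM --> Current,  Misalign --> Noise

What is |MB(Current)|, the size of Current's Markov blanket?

5

Current's parents: Misalign, RPM.
Ch(Current) = {Temp}.
Co-parents of Current (other parents of its children):
  parents(Temp) \ {Current} = {Load, Lubricant}.
MB(Current) = {Load, Lubricant, Misalign, RPM, Temp}, which has 5 nodes.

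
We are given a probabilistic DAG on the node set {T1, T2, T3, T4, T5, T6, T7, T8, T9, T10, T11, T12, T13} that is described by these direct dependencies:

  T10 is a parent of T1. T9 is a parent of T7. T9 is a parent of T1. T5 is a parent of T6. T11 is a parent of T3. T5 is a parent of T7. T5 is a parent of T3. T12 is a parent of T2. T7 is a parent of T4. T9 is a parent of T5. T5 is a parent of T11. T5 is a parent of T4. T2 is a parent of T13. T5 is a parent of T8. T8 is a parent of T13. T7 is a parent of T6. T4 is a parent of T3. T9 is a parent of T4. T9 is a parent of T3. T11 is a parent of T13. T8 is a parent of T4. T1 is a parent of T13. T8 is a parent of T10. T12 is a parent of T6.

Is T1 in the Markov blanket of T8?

Yes

T1 is a co-parent of T8: both are parents of T13.
So T1 ∈ MB(T8).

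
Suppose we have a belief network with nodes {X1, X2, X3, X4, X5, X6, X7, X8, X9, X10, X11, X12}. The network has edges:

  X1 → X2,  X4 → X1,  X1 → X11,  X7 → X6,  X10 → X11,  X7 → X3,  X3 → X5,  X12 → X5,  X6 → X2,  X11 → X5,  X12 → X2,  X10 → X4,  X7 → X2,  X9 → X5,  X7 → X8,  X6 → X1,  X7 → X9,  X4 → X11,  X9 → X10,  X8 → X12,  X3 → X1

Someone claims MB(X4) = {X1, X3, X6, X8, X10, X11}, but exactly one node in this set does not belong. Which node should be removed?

X8

A node's Markov blanket = Pa ∪ Ch ∪ (parents of Ch other than the node itself).
X4's parents: X10.
X4's children: X1, X11.
Parents of each child, excluding X4:
  X1 also has parents X3, X6.
  X11 also has parents X1, X10.
MB(X4) = {X1, X3, X6, X10, X11}.
X8 is neither a parent, child, nor co-parent of X4, so it does not belong.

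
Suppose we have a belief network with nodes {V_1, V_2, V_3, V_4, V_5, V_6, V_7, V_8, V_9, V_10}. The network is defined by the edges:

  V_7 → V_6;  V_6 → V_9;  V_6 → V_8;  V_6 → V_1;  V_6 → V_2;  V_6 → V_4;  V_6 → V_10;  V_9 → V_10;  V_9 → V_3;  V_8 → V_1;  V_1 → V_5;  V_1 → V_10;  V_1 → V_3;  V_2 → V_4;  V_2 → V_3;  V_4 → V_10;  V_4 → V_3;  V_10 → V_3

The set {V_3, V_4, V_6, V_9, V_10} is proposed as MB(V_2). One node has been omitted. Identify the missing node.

V_1

Recall MB(v) = parents ∪ children ∪ spouses, where spouses are the other parents of v's children.
Ch(V_2) = {V_3, V_4}.
Parents of V_2: V_6.
Parents of each child, excluding V_2:
  parents(V_4) \ {V_2} = {V_6}.
  V_3 also has parents V_1, V_4, V_9, V_10.
MB(V_2) = {V_1, V_3, V_4, V_6, V_9, V_10}.
Comparing with the claimed set, V_1 is missing.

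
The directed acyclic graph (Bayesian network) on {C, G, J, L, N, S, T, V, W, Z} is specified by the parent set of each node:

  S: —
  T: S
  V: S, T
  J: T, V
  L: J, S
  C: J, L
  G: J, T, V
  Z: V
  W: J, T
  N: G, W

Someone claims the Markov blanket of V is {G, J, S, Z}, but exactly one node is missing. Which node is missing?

T

V has parents S, T.
Children of V: G, J, Z.
Parents of each child, excluding V:
  J: T
  G: J, T
  Z: —
MB(V) = {G, J, S, T, Z}.
Comparing with the claimed set, T is missing.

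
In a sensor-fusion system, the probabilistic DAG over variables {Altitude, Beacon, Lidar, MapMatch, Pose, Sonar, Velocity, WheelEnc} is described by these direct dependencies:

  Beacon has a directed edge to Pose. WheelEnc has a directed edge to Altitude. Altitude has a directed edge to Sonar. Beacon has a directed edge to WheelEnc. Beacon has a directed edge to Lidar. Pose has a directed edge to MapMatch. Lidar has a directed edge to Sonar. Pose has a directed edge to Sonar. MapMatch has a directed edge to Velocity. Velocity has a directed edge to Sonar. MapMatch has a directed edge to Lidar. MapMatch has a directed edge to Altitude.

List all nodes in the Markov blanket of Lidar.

A node's Markov blanket = Pa ∪ Ch ∪ (parents of Ch other than the node itself).
Pa(Lidar) = {Beacon, MapMatch}.
Lidar has child Sonar.
Parents of each child, excluding Lidar:
  parents(Sonar) \ {Lidar} = {Altitude, Pose, Velocity}.
Union: {Beacon, MapMatch} ∪ {Sonar} ∪ {Altitude, Pose, Velocity} = {Altitude, Beacon, MapMatch, Pose, Sonar, Velocity}.

{Altitude, Beacon, MapMatch, Pose, Sonar, Velocity}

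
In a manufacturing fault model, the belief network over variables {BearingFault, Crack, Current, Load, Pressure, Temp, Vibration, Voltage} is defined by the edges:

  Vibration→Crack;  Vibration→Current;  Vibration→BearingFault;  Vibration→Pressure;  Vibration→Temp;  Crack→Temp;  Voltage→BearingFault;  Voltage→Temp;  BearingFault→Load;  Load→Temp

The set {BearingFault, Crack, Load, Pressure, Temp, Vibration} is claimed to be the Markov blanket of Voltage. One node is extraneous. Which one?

The Markov blanket of a node is its parents, its children, and the other parents of its children.
Pa(Voltage) = {}.
Ch(Voltage) = {BearingFault, Temp}.
Other parents of Voltage's children:
  BearingFault: Vibration
  Temp: Crack, Load, Vibration
MB(Voltage) = {BearingFault, Crack, Load, Temp, Vibration}.
Pressure is neither a parent, child, nor co-parent of Voltage, so it does not belong.

Pressure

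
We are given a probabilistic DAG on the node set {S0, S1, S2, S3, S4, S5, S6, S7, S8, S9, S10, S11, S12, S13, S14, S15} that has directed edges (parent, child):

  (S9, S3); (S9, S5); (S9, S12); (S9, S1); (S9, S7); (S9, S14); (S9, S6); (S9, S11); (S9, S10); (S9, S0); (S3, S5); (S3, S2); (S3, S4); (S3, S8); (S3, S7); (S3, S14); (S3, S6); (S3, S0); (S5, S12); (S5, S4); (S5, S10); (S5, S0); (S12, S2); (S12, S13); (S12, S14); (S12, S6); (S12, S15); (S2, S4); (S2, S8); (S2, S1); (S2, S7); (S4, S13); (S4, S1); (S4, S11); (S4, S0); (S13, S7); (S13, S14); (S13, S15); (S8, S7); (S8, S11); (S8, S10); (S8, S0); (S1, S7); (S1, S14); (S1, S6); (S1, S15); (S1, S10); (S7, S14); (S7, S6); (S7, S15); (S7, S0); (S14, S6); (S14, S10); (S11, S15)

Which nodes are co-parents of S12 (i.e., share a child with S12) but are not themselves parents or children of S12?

Children of S12: S2, S6, S13, S14, S15.
  S2's other parent is S3.
  S13's other parent is S4.
  S14 also has parents S1, S3, S7, S9, S13.
  S6's other parents are S1, S3, S7, S9, S14.
  parents(S15) \ {S12} = {S1, S7, S11, S13}.
Excluding nodes already adjacent to S12 (S2, S5, S6, S9, S13, S14, S15), the co-parent-only contribution is {S1, S3, S4, S7, S11}.

{S1, S3, S4, S7, S11}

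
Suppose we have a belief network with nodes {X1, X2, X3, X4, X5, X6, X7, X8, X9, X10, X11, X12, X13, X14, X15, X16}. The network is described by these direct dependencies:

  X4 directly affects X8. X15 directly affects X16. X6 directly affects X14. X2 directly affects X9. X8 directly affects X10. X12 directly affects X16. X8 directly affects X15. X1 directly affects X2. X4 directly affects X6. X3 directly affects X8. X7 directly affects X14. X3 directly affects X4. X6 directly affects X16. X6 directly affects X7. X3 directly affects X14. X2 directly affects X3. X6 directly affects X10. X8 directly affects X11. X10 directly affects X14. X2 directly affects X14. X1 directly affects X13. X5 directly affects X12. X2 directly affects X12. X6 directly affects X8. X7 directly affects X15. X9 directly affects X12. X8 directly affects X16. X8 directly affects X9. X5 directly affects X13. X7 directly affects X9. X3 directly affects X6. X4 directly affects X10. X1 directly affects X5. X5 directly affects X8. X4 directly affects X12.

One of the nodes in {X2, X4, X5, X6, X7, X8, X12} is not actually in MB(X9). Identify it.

X6

X9 has child X12.
Parents of X9: X2, X7, X8.
For each child, the remaining parents (spouses of X9):
  X12: X2, X4, X5
MB(X9) = {X2, X4, X5, X7, X8, X12}.
X6 is neither a parent, child, nor co-parent of X9, so it does not belong.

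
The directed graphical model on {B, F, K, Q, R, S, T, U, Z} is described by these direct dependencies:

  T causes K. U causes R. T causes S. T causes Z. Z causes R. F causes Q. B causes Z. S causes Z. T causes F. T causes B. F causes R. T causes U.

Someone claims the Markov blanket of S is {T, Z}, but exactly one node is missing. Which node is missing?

B

S has parent T.
S's children: Z.
Parents of each child, excluding S:
  Z also has parents B, T.
MB(S) = {B, T, Z}.
Comparing with the claimed set, B is missing.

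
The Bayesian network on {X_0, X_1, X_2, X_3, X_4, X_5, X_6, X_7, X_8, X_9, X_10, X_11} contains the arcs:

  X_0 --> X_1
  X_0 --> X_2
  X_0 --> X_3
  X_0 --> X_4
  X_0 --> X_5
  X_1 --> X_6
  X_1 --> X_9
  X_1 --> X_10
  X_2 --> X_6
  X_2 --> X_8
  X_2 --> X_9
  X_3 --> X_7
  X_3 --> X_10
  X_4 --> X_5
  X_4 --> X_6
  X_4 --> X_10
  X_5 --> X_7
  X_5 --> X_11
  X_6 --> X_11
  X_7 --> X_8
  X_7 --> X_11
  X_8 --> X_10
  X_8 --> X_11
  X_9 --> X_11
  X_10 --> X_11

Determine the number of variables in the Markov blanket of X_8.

X_8's parents: X_2, X_7.
Children of X_8: X_10, X_11.
Co-parents of X_8 (other parents of its children):
  X_10 also has parents X_1, X_3, X_4.
  X_11's other parents are X_5, X_6, X_7, X_9, X_10.
MB(X_8) = {X_1, X_2, X_3, X_4, X_5, X_6, X_7, X_9, X_10, X_11}, which has 10 nodes.

10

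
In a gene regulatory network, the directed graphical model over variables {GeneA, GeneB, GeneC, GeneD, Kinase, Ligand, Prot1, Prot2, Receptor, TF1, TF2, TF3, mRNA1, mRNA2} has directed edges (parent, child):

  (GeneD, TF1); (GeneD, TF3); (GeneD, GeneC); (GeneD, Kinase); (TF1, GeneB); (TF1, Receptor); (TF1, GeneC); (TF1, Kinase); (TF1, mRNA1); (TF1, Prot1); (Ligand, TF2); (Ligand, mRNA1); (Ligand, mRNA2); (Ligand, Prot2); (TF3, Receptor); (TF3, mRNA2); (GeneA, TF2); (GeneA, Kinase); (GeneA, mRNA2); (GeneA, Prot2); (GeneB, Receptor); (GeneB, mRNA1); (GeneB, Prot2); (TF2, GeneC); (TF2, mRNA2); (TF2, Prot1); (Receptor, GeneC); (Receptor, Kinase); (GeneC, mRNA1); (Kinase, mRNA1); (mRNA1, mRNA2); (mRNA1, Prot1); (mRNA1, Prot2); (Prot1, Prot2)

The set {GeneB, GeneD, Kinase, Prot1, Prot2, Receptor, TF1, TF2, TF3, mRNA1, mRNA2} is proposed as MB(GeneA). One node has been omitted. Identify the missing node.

By definition, MB(GeneA) is built from GeneA's parents, GeneA's children, and the co-parents of GeneA.
GeneA's parents: none.
Ch(GeneA) = {Kinase, Prot2, TF2, mRNA2}.
For each child, the remaining parents (spouses of GeneA):
  TF2: Ligand
  Kinase: GeneD, Receptor, TF1
  mRNA2: Ligand, TF2, TF3, mRNA1
  Prot2: GeneB, Ligand, Prot1, mRNA1
MB(GeneA) = {GeneB, GeneD, Kinase, Ligand, Prot1, Prot2, Receptor, TF1, TF2, TF3, mRNA1, mRNA2}.
Comparing with the claimed set, Ligand is missing.

Ligand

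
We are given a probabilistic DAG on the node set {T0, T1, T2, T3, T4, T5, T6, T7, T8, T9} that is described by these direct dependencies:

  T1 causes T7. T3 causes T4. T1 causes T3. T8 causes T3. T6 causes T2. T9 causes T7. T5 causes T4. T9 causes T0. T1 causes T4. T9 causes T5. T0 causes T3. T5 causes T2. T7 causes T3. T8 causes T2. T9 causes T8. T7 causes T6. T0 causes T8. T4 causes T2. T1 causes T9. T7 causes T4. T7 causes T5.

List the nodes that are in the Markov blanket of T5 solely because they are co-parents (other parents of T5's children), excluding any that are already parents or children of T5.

{T1, T3, T6, T8}

Children of T5: T2, T4.
  T4: T1, T3, T7
  T2: T4, T6, T8
Excluding nodes already adjacent to T5 (T2, T4, T7, T9), the co-parent-only contribution is {T1, T3, T6, T8}.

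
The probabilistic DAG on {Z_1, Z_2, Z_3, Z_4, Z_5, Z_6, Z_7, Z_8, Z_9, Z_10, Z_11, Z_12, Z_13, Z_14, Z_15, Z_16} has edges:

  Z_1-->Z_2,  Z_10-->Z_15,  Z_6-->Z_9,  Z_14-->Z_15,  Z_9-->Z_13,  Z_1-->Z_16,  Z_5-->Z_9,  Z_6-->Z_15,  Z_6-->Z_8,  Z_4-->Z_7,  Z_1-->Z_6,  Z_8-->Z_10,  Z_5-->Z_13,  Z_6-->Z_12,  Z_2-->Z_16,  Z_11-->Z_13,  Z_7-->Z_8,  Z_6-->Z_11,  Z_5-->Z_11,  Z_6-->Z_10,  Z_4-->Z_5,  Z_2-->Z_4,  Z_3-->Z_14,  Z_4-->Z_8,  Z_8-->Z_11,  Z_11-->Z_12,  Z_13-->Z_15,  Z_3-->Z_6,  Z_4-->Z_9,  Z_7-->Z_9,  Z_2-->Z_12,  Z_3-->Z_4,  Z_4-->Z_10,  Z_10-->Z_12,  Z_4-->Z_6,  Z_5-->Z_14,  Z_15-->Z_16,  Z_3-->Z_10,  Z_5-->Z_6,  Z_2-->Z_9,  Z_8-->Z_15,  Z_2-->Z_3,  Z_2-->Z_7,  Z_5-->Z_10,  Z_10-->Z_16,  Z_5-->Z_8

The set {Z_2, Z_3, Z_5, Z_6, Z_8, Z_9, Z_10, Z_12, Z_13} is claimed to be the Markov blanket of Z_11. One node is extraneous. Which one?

Z_3

By definition, MB(Z_11) is built from Z_11's parents, Z_11's children, and the co-parents of Z_11.
Z_11's parents: Z_5, Z_6, Z_8.
Children of Z_11: Z_12, Z_13.
Parents of each child, excluding Z_11:
  Z_12: Z_2, Z_6, Z_10
  Z_13: Z_5, Z_9
MB(Z_11) = {Z_2, Z_5, Z_6, Z_8, Z_9, Z_10, Z_12, Z_13}.
Z_3 is neither a parent, child, nor co-parent of Z_11, so it does not belong.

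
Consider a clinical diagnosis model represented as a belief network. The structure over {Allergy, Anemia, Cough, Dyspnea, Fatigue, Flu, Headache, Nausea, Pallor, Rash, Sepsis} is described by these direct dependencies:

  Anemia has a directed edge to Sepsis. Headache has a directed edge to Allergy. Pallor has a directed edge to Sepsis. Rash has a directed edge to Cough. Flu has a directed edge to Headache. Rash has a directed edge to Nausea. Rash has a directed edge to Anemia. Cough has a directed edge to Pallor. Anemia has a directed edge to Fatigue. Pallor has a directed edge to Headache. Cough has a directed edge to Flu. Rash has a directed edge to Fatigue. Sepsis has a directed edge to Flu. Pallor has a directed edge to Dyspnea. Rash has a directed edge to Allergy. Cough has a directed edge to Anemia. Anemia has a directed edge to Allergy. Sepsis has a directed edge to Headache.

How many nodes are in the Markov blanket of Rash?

6

A node's Markov blanket = Pa ∪ Ch ∪ (parents of Ch other than the node itself).
Parents of Rash: none.
Children of Rash: Allergy, Anemia, Cough, Fatigue, Nausea.
Co-parents of Rash (other parents of its children):
  Cough: no additional parents.
  Nausea: no additional parents.
  Anemia's other parent is Cough.
  Fatigue's other parent is Anemia.
  parents(Allergy) \ {Rash} = {Anemia, Headache}.
MB(Rash) = {Allergy, Anemia, Cough, Fatigue, Headache, Nausea}, which has 6 nodes.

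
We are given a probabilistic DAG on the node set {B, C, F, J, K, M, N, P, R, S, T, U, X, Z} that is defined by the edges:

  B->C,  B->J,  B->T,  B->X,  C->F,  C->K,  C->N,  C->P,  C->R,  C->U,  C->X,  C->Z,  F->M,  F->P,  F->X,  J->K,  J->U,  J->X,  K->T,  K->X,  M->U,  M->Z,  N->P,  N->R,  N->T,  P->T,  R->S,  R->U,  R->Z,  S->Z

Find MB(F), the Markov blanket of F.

A node's Markov blanket = Pa ∪ Ch ∪ (parents of Ch other than the node itself).
Parents of F: C.
Ch(F) = {M, P, X}.
Parents of each child, excluding F:
  M: no additional parents.
  parents(P) \ {F} = {C, N}.
  parents(X) \ {F} = {B, C, J, K}.
So the Markov blanket of F is {B, C, J, K, M, N, P, X}.

{B, C, J, K, M, N, P, X}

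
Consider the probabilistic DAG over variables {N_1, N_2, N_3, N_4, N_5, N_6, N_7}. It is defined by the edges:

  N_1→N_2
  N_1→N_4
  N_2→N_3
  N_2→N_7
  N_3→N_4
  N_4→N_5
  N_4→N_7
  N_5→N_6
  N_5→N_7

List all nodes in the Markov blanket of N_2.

{N_1, N_3, N_4, N_5, N_7}

A node's Markov blanket = Pa ∪ Ch ∪ (parents of Ch other than the node itself).
Parents of N_2: N_1.
N_2's children: N_3, N_7.
Other parents of N_2's children:
  N_3: —
  N_7: N_4, N_5
Taking the union gives {N_1, N_3, N_4, N_5, N_7}.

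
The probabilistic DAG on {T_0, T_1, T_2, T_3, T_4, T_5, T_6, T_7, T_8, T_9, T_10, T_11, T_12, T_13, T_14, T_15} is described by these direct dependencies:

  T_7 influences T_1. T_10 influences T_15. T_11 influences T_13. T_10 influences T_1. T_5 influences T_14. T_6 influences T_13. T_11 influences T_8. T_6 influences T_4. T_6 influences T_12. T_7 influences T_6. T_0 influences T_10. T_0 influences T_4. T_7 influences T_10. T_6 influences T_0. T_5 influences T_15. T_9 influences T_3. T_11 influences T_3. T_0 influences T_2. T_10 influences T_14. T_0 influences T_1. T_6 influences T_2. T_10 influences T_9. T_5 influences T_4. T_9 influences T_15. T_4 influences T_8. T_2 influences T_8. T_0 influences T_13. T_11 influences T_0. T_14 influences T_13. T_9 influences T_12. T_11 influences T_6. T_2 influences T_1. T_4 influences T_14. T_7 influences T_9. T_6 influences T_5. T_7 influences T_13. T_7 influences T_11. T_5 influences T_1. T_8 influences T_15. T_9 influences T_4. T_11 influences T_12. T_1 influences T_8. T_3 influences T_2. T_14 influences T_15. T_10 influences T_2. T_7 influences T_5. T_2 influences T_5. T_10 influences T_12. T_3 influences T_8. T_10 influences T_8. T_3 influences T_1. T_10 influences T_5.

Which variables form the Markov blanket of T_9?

A node's Markov blanket = Pa ∪ Ch ∪ (parents of Ch other than the node itself).
T_9 has parents T_7, T_10.
T_9's children: T_3, T_4, T_12, T_15.
Other parents of T_9's children:
  parents(T_3) \ {T_9} = {T_11}.
  T_4's other parents are T_0, T_5, T_6.
  parents(T_15) \ {T_9} = {T_5, T_8, T_10, T_14}.
  T_12 also has parents T_6, T_10, T_11.
Taking the union gives {T_0, T_3, T_4, T_5, T_6, T_7, T_8, T_10, T_11, T_12, T_14, T_15}.

{T_0, T_3, T_4, T_5, T_6, T_7, T_8, T_10, T_11, T_12, T_14, T_15}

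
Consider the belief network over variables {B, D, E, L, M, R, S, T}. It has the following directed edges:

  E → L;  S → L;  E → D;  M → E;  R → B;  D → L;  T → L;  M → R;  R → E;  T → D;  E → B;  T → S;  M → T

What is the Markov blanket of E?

Recall MB(v) = parents ∪ children ∪ spouses, where spouses are the other parents of v's children.
Pa(E) = {M, R}.
Ch(E) = {B, D, L}.
Co-parents of E (other parents of its children):
  D's other parent is T.
  parents(L) \ {E} = {D, S, T}.
  B also has parent R.
Taking the union gives {B, D, L, M, R, S, T}.

{B, D, L, M, R, S, T}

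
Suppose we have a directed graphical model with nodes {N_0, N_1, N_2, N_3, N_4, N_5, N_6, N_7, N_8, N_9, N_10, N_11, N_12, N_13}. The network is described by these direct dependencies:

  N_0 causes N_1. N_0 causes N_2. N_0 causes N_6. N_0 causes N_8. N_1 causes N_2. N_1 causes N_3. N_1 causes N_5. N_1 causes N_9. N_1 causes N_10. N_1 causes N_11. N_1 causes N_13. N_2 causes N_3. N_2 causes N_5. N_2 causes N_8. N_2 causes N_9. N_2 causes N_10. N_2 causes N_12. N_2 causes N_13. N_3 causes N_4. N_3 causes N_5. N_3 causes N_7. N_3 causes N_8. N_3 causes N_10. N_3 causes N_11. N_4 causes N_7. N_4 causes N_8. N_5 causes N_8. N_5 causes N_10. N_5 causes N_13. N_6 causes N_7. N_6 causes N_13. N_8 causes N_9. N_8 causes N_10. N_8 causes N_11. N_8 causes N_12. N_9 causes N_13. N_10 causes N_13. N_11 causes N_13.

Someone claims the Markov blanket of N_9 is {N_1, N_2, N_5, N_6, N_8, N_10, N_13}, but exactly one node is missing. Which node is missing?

N_11

Parents of N_9: N_1, N_2, N_8.
Children of N_9: N_13.
For each child, the remaining parents (spouses of N_9):
  N_13: N_1, N_2, N_5, N_6, N_10, N_11
MB(N_9) = {N_1, N_2, N_5, N_6, N_8, N_10, N_11, N_13}.
Comparing with the claimed set, N_11 is missing.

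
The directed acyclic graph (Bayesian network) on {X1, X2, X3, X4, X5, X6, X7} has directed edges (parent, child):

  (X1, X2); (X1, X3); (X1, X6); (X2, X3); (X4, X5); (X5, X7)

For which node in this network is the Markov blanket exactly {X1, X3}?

The target node must have every member of {X1, X3} as a parent, child, or co-parent, and no others.
Parents of X2: X1; children: X3; co-parents: X1.
These exactly cover the given set, so the node is X2.

X2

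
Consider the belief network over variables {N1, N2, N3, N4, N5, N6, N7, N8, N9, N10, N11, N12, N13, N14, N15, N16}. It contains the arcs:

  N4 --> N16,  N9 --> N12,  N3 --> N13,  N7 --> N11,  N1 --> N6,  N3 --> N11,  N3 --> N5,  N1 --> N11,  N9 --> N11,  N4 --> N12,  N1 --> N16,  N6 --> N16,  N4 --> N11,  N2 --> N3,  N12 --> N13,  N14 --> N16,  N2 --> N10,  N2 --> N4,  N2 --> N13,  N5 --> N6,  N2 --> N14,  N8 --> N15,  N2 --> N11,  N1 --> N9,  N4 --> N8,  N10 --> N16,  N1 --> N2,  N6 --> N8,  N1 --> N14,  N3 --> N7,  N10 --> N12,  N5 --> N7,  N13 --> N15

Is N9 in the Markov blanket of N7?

N9 is a co-parent of N7: both are parents of N11.
So N9 ∈ MB(N7).

Yes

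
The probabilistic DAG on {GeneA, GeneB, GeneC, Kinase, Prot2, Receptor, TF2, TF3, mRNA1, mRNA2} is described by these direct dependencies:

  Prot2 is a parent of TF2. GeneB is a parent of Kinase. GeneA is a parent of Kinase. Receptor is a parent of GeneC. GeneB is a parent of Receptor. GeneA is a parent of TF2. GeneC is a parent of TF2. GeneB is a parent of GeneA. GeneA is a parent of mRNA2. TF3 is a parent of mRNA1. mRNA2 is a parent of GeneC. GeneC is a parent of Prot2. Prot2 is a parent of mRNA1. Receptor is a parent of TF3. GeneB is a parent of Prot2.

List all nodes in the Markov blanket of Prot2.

Prot2's parents: GeneB, GeneC.
Children of Prot2: TF2, mRNA1.
Parents of each child, excluding Prot2:
  TF2 also has parents GeneA, GeneC.
  mRNA1 also has parent TF3.
Taking the union gives {GeneA, GeneB, GeneC, TF2, TF3, mRNA1}.

{GeneA, GeneB, GeneC, TF2, TF3, mRNA1}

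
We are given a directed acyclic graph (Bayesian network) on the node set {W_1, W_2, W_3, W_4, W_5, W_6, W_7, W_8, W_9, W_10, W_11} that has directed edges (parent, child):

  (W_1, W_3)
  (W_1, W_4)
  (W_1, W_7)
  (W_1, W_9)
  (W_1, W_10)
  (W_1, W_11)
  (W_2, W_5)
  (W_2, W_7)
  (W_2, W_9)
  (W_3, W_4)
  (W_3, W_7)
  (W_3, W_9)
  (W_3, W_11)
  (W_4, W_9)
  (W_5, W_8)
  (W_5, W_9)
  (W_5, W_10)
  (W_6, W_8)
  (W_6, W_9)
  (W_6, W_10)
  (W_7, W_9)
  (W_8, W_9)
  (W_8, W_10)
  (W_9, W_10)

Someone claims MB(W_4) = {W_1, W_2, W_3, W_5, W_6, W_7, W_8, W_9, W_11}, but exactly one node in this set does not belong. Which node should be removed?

Recall MB(v) = parents ∪ children ∪ spouses, where spouses are the other parents of v's children.
W_4's parents: W_1, W_3.
Ch(W_4) = {W_9}.
For each child, the remaining parents (spouses of W_4):
  W_9's other parents are W_1, W_2, W_3, W_5, W_6, W_7, W_8.
MB(W_4) = {W_1, W_2, W_3, W_5, W_6, W_7, W_8, W_9}.
W_11 is neither a parent, child, nor co-parent of W_4, so it does not belong.

W_11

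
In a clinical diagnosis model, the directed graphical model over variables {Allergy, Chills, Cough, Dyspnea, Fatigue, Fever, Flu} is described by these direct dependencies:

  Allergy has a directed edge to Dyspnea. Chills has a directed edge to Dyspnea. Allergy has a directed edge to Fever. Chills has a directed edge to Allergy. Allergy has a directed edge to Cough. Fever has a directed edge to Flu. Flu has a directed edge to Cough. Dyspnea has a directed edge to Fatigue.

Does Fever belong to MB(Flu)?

Fever is a parent of Flu.
So Fever ∈ MB(Flu).

Yes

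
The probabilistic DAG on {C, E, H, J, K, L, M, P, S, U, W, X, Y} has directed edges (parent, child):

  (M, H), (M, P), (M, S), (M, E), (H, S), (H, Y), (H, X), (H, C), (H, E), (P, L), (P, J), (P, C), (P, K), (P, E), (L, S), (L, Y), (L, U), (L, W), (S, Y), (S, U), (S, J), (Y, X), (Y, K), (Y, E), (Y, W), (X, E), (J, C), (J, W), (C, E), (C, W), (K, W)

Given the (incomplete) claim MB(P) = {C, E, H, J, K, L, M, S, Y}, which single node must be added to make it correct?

Parents of P: M.
P's children: C, E, J, K, L.
For each child, the remaining parents (spouses of P):
  L: —
  J: S
  C: H, J
  K: Y
  E: C, H, M, X, Y
MB(P) = {C, E, H, J, K, L, M, S, X, Y}.
Comparing with the claimed set, X is missing.

X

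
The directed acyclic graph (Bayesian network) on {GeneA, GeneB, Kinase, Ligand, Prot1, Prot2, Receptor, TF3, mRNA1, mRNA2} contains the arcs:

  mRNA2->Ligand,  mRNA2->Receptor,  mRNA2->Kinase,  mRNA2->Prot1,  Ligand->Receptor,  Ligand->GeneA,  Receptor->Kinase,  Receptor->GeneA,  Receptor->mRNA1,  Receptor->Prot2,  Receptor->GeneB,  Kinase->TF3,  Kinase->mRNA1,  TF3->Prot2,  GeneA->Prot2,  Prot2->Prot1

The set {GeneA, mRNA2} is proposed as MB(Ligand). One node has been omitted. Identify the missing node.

Receptor

Children of Ligand: GeneA, Receptor.
Pa(Ligand) = {mRNA2}.
For each child, the remaining parents (spouses of Ligand):
  Receptor's other parent is mRNA2.
  parents(GeneA) \ {Ligand} = {Receptor}.
MB(Ligand) = {GeneA, Receptor, mRNA2}.
Comparing with the claimed set, Receptor is missing.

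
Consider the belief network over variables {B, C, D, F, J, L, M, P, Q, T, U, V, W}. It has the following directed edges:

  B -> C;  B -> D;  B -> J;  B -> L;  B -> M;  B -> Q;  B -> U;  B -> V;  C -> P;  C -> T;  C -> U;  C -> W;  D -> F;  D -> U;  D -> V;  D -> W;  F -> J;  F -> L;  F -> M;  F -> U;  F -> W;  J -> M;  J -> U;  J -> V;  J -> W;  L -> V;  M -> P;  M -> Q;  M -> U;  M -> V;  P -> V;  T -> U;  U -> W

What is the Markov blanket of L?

L's parents: B, F.
Children of L: V.
Parents of each child, excluding L:
  V also has parents B, D, J, M, P.
MB(L) = {B, D, F, J, M, P, V}.

{B, D, F, J, M, P, V}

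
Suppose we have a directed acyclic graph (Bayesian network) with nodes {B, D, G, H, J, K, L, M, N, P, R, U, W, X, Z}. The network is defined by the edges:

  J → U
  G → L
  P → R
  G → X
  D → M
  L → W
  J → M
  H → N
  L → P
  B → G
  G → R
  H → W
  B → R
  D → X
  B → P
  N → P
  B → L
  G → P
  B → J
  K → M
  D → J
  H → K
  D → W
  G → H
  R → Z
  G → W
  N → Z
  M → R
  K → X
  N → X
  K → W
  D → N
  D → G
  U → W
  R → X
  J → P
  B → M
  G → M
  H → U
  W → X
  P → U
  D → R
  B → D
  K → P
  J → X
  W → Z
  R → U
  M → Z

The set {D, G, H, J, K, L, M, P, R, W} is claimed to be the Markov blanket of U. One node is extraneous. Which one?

U's children: W.
U's parents: H, J, P, R.
Co-parents of U (other parents of its children):
  parents(W) \ {U} = {D, G, H, K, L}.
MB(U) = {D, G, H, J, K, L, P, R, W}.
M is neither a parent, child, nor co-parent of U, so it does not belong.

M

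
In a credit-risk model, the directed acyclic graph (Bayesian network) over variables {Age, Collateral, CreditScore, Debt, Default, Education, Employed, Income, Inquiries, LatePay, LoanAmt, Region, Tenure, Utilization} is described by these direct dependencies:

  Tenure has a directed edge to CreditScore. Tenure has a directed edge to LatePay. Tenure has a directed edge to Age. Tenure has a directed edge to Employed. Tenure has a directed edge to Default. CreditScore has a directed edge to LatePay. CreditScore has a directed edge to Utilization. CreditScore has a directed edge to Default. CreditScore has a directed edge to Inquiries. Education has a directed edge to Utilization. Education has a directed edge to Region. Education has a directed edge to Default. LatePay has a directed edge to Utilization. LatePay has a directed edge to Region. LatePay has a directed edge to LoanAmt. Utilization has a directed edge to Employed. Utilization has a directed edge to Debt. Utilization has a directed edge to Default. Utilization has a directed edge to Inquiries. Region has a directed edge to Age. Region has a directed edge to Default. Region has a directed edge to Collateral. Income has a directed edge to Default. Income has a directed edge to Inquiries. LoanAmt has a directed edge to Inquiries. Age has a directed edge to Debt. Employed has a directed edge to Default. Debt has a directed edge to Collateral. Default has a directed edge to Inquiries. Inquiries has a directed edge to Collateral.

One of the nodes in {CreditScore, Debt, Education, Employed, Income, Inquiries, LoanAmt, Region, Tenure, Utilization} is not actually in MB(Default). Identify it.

Debt

By definition, MB(Default) is built from Default's parents, Default's children, and the co-parents of Default.
Children of Default: Inquiries.
Default has parents CreditScore, Education, Employed, Income, Region, Tenure, Utilization.
Parents of each child, excluding Default:
  Inquiries also has parents CreditScore, Income, LoanAmt, Utilization.
MB(Default) = {CreditScore, Education, Employed, Income, Inquiries, LoanAmt, Region, Tenure, Utilization}.
Debt is neither a parent, child, nor co-parent of Default, so it does not belong.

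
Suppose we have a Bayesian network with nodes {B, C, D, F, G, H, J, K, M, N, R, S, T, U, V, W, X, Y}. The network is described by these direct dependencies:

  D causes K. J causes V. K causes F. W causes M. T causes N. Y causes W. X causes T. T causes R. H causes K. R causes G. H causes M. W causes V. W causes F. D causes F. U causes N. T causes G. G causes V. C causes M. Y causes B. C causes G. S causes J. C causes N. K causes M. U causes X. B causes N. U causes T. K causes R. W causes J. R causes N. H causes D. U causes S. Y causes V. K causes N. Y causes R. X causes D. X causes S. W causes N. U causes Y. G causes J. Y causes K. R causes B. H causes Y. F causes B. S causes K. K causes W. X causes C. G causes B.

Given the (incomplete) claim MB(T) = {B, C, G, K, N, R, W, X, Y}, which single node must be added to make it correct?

A node's Markov blanket = Pa ∪ Ch ∪ (parents of Ch other than the node itself).
Parents of T: U, X.
Children of T: G, N, R.
Co-parents of T (other parents of its children):
  parents(R) \ {T} = {K, Y}.
  G's other parents are C, R.
  N's other parents are B, C, K, R, U, W.
MB(T) = {B, C, G, K, N, R, U, W, X, Y}.
Comparing with the claimed set, U is missing.

U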